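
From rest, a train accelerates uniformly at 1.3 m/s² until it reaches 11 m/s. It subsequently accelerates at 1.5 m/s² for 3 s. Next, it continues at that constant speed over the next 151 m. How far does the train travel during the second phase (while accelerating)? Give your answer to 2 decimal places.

39.75 m

Phase 1 (accelerating): v₀ = 0 m/s, a = 1.3 m/s².
v = v₀ + at → t = (11 − 0) / 1.3 = 8.46 s
v² = v₀² + 2aΔx → Δx = (11² − 0²)/(2·1.3) = 46.5 m

Phase 2 (accelerating): v₀ = 11.0 m/s, a = 1.5 m/s².
v = v₀ + at = 11.0 + (1.5)(3) = 15.5 m/s
Δx = v₀t + ½at² = 11.0·3 + 0.5·1.5·3² = 39.8 m
Distance in phase 2 = 39.8 m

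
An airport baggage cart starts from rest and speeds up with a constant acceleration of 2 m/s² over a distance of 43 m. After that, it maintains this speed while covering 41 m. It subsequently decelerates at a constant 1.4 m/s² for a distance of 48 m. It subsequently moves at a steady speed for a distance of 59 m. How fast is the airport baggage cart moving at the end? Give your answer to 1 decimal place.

Phase 1 (accelerating): v₀ = 0 m/s, a = 2 m/s².
v² = v₀² + 2aΔx = 0² + 2·2·43 = 172 → v = 13.1 m/s
t = (v − v₀)/a = (13.1 − 0)/2 = 6.56 s

Phase 2 (constant speed): v₀ = 13.1 m/s, a = 0 m/s².
Constant speed: t = d/v = 41/13.1 = 3.13 s

Phase 3 (decelerating): v₀ = 13.1 m/s, a = -1.4 m/s².
v² = v₀² + 2aΔx = 13.1² + 2·-1.4·48 = 37.6 → v = 6.13 m/s
t = (v − v₀)/a = (6.13 − 13.1)/-1.4 = 4.99 s

Phase 4 (constant speed): v₀ = 6.13 m/s, a = 0 m/s².
Constant speed: t = d/v = 59/6.13 = 9.62 s
Final speed = 6.13 m/s

6.1 m/s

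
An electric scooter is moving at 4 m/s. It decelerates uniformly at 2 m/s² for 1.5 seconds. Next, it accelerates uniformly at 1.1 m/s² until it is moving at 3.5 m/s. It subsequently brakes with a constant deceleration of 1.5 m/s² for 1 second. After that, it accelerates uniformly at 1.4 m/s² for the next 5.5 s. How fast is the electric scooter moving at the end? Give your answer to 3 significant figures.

9.70 m/s

Phase 1 (decelerating): v₀ = 4.00 m/s, a = -2 m/s².
v = v₀ + at = 4.00 + (-2)(1.5) = 1.00 m/s
Δx = v₀t + ½at² = 4.00·1.5 + 0.5·-2·1.5² = 3.75 m

Phase 2 (accelerating): v₀ = 1.00 m/s, a = 1.1 m/s².
v = v₀ + at → t = (3.5 − 1.00) / 1.1 = 2.27 s
v² = v₀² + 2aΔx → Δx = (3.5² − 1.00²)/(2·1.1) = 5.11 m

Phase 3 (decelerating): v₀ = 3.50 m/s, a = -1.5 m/s².
v = v₀ + at = 3.50 + (-1.5)(1) = 2.00 m/s
Δx = v₀t + ½at² = 3.50·1 + 0.5·-1.5·1² = 2.75 m

Phase 4 (accelerating): v₀ = 2.00 m/s, a = 1.4 m/s².
v = v₀ + at = 2.00 + (1.4)(5.5) = 9.70 m/s
Δx = v₀t + ½at² = 2.00·5.5 + 0.5·1.4·5.5² = 32.2 m
Final speed = 9.70 m/s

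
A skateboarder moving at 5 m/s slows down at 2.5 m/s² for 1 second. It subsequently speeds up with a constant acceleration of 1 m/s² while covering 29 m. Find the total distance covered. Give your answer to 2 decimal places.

Phase 1 (decelerating): v₀ = 5.00 m/s, a = -2.5 m/s².
v = v₀ + at = 5.00 + (-2.5)(1) = 2.50 m/s
Δx = v₀t + ½at² = 5.00·1 + 0.5·-2.5·1² = 3.75 m

Phase 2 (accelerating): v₀ = 2.50 m/s, a = 1 m/s².
v² = v₀² + 2aΔx = 2.50² + 2·1·29 = 64.2 → v = 8.02 m/s
t = (v − v₀)/a = (8.02 − 2.50)/1 = 5.52 s
Total distance = 3.75 + 29.0 = 32.8 m

32.75 m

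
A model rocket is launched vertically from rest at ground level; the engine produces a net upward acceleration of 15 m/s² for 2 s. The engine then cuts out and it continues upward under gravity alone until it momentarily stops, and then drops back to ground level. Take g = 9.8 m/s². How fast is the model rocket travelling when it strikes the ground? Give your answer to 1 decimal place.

Phase 1 (powered ascent): v₀ = 0 m/s, a = 15 m/s².
v = v₀ + at = 0 + (15)(2) = 30.0 m/s
Δx = v₀t + ½at² = 0·2 + 0.5·15·2² = 30.0 m

Phase 2 (coasting upward): v₀ = 30.0 m/s, a = -9.8 m/s².
v = v₀ + at → t = (0 − 30.0) / -9.8 = 3.06 s
v² = v₀² + 2aΔx → Δx = (0² − 30.0²)/(2·-9.8) = 45.9 m

Phase 3 (free fall): v₀ = 0 m/s, a = -9.8 m/s².
Falls 75.9 m from rest: t = √(2·75.9/9.8) = 3.94 s; v = g·t = 38.6 m/s.
Impact speed = 38.6 m/s

38.6 m/s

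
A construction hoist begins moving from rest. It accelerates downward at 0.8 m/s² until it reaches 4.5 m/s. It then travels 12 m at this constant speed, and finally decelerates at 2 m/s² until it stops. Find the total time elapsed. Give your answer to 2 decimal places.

Phase 1 (accelerating): v₀ = 0 m/s, a = 0.8 m/s².
v = v₀ + at → t = (4.5 − 0) / 0.8 = 5.62 s
v² = v₀² + 2aΔx → Δx = (4.5² − 0²)/(2·0.8) = 12.7 m

Phase 2 (constant speed): v₀ = 4.50 m/s, a = 0 m/s².
Constant speed: t = d/v = 12/4.50 = 2.67 s

Phase 3 (decelerating): v₀ = 4.50 m/s, a = -2 m/s².
v = v₀ + at → t = (0 − 4.50) / -2 = 2.25 s
v² = v₀² + 2aΔx → Δx = (0² − 4.50²)/(2·-2) = 5.06 m
Total time = 5.62 + 2.67 + 2.25 = 10.5 s

10.54 s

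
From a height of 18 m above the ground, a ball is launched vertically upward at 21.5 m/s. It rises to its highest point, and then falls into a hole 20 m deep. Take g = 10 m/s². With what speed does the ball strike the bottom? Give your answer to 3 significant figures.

35.0 m/s

Phase 1 (rising): v₀ = 21.5 m/s, a = -10 m/s².
v = v₀ + at → t = (0 − 21.5) / -10 = 2.15 s
v² = v₀² + 2aΔx → Δx = (0² − 21.5²)/(2·-10) = 23.1 m

Phase 2 (falling): v₀ = 0 m/s, a = -10 m/s².
Falls 61.1 m from rest: t = √(2·61.1/10) = 3.50 s; v = g·t = 35.0 m/s.
Final speed = 35.0 m/s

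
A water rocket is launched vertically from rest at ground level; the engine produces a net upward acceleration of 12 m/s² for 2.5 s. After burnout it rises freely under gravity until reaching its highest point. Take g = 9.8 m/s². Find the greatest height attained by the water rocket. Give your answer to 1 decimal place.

83.4 m

Phase 1 (powered ascent): v₀ = 0 m/s, a = 12 m/s².
v = v₀ + at = 0 + (12)(2.5) = 30.0 m/s
Δx = v₀t + ½at² = 0·2.5 + 0.5·12·2.5² = 37.5 m

Phase 2 (coasting upward): v₀ = 30.0 m/s, a = -9.8 m/s².
v = v₀ + at → t = (0 − 30.0) / -9.8 = 3.06 s
v² = v₀² + 2aΔx → Δx = (0² − 30.0²)/(2·-9.8) = 45.9 m
Maximum height = 37.5 + 45.9 = 83.4 m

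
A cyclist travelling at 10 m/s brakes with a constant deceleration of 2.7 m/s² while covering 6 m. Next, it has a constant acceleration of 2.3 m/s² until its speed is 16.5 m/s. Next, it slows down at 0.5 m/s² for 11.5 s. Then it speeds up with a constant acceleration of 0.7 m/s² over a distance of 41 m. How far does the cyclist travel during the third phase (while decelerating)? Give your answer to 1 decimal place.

Phase 1 (decelerating): v₀ = 10.0 m/s, a = -2.7 m/s².
v² = v₀² + 2aΔx = 10.0² + 2·-2.7·6 = 67.6 → v = 8.22 m/s
t = (v − v₀)/a = (8.22 − 10.0)/-2.7 = 0.659 s

Phase 2 (accelerating): v₀ = 8.22 m/s, a = 2.3 m/s².
v = v₀ + at → t = (16.5 − 8.22) / 2.3 = 3.60 s
v² = v₀² + 2aΔx → Δx = (16.5² − 8.22²)/(2·2.3) = 44.5 m

Phase 3 (decelerating): v₀ = 16.5 m/s, a = -0.5 m/s².
v = v₀ + at = 16.5 + (-0.5)(11.5) = 10.8 m/s
Δx = v₀t + ½at² = 16.5·11.5 + 0.5·-0.5·11.5² = 157 m
Distance in phase 3 = 157 m

156.7 m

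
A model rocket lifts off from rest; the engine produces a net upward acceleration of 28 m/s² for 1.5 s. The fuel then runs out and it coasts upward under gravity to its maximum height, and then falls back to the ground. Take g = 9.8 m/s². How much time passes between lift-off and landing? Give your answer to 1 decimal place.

Phase 1 (powered ascent): v₀ = 0 m/s, a = 28 m/s².
v = v₀ + at = 0 + (28)(1.5) = 42.0 m/s
Δx = v₀t + ½at² = 0·1.5 + 0.5·28·1.5² = 31.5 m

Phase 2 (coasting upward): v₀ = 42.0 m/s, a = -9.8 m/s².
v = v₀ + at → t = (0 − 42.0) / -9.8 = 4.29 s
v² = v₀² + 2aΔx → Δx = (0² − 42.0²)/(2·-9.8) = 90.0 m

Phase 3 (free fall): v₀ = 0 m/s, a = -9.8 m/s².
Falls 122 m from rest: t = √(2·122/9.8) = 4.98 s; v = g·t = 48.8 m/s.
Total time = 1.50 + 4.29 + 4.98 = 10.8 s

10.8 s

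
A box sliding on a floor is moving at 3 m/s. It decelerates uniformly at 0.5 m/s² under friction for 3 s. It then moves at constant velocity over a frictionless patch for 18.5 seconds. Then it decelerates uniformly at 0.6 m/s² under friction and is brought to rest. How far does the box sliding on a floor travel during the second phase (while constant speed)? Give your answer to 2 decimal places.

Phase 1 (decelerating): v₀ = 3.00 m/s, a = -0.5 m/s².
v = v₀ + at = 3.00 + (-0.5)(3) = 1.50 m/s
Δx = v₀t + ½at² = 3.00·3 + 0.5·-0.5·3² = 6.75 m

Phase 2 (constant speed): v₀ = 1.50 m/s, a = 0 m/s².
v = v₀ + at = 1.50 + (0)(18.5) = 1.50 m/s
Δx = v₀t + ½at² = 1.50·18.5 + 0.5·0·18.5² = 27.8 m
Distance in phase 2 = 27.8 m

27.75 m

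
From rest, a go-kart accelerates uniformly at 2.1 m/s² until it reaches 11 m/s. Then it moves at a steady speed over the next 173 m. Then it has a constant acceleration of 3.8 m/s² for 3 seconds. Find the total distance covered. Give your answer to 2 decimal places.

251.91 m

Phase 1 (accelerating): v₀ = 0 m/s, a = 2.1 m/s².
v = v₀ + at → t = (11 − 0) / 2.1 = 5.24 s
v² = v₀² + 2aΔx → Δx = (11² − 0²)/(2·2.1) = 28.8 m

Phase 2 (constant speed): v₀ = 11.0 m/s, a = 0 m/s².
Constant speed: t = d/v = 173/11.0 = 15.7 s

Phase 3 (accelerating): v₀ = 11.0 m/s, a = 3.8 m/s².
v = v₀ + at = 11.0 + (3.8)(3) = 22.4 m/s
Δx = v₀t + ½at² = 11.0·3 + 0.5·3.8·3² = 50.1 m
Total distance = 28.8 + 173 + 50.1 = 252 m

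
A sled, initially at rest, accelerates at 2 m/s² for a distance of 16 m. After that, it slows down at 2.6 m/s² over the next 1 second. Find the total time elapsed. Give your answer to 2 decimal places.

Phase 1 (accelerating): v₀ = 0 m/s, a = 2 m/s².
v² = v₀² + 2aΔx = 0² + 2·2·16 = 64.0 → v = 8.00 m/s
t = (v − v₀)/a = (8.00 − 0)/2 = 4.00 s

Phase 2 (decelerating): v₀ = 8.00 m/s, a = -2.6 m/s².
v = v₀ + at = 8.00 + (-2.6)(1) = 5.40 m/s
Δx = v₀t + ½at² = 8.00·1 + 0.5·-2.6·1² = 6.70 m
Total time = 4.00 + 1.00 = 5.00 s

5.00 s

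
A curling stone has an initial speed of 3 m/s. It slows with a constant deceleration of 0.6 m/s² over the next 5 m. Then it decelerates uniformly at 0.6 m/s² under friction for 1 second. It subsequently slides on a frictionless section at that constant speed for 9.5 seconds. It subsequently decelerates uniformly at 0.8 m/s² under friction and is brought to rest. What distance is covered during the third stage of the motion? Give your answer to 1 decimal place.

10.8 m

Phase 1 (decelerating): v₀ = 3.00 m/s, a = -0.6 m/s².
v² = v₀² + 2aΔx = 3.00² + 2·-0.6·5 = 3.00 → v = 1.73 m/s
t = (v − v₀)/a = (1.73 − 3.00)/-0.6 = 2.11 s

Phase 2 (decelerating): v₀ = 1.73 m/s, a = -0.6 m/s².
v = v₀ + at = 1.73 + (-0.6)(1) = 1.13 m/s
Δx = v₀t + ½at² = 1.73·1 + 0.5·-0.6·1² = 1.43 m

Phase 3 (constant speed): v₀ = 1.13 m/s, a = 0 m/s².
v = v₀ + at = 1.13 + (0)(9.5) = 1.13 m/s
Δx = v₀t + ½at² = 1.13·9.5 + 0.5·0·9.5² = 10.8 m
Distance in phase 3 = 10.8 m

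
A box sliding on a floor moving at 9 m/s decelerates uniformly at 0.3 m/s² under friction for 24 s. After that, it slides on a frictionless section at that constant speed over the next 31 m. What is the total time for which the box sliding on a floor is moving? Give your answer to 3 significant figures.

Phase 1 (decelerating): v₀ = 9.00 m/s, a = -0.3 m/s².
v = v₀ + at = 9.00 + (-0.3)(24) = 1.80 m/s
Δx = v₀t + ½at² = 9.00·24 + 0.5·-0.3·24² = 130 m

Phase 2 (constant speed): v₀ = 1.80 m/s, a = 0 m/s².
Constant speed: t = d/v = 31/1.80 = 17.2 s
Total time = 24.0 + 17.2 = 41.2 s

41.2 s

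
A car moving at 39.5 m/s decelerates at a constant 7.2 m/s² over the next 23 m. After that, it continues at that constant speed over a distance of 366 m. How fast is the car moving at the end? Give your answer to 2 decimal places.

35.06 m/s

Phase 1 (decelerating): v₀ = 39.5 m/s, a = -7.2 m/s².
v² = v₀² + 2aΔx = 39.5² + 2·-7.2·23 = 1230 → v = 35.1 m/s
t = (v − v₀)/a = (35.1 − 39.5)/-7.2 = 0.617 s

Phase 2 (constant speed): v₀ = 35.1 m/s, a = 0 m/s².
Constant speed: t = d/v = 366/35.1 = 10.4 s
Final speed = 35.1 m/s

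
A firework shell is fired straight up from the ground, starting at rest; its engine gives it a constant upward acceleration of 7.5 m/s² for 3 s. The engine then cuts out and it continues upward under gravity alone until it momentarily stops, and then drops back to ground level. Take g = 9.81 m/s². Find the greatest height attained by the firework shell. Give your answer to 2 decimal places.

Phase 1 (powered ascent): v₀ = 0 m/s, a = 7.5 m/s².
v = v₀ + at = 0 + (7.5)(3) = 22.5 m/s
Δx = v₀t + ½at² = 0·3 + 0.5·7.5·3² = 33.8 m

Phase 2 (coasting upward): v₀ = 22.5 m/s, a = -9.81 m/s².
v = v₀ + at → t = (0 − 22.5) / -9.81 = 2.29 s
v² = v₀² + 2aΔx → Δx = (0² − 22.5²)/(2·-9.81) = 25.8 m
Maximum height = 33.8 + 25.8 = 59.6 m

59.55 m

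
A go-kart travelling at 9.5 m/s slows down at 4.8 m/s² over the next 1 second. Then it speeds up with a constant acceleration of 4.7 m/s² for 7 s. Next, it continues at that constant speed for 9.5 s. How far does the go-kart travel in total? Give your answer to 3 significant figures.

512 m

Phase 1 (decelerating): v₀ = 9.50 m/s, a = -4.8 m/s².
v = v₀ + at = 9.50 + (-4.8)(1) = 4.70 m/s
Δx = v₀t + ½at² = 9.50·1 + 0.5·-4.8·1² = 7.10 m

Phase 2 (accelerating): v₀ = 4.70 m/s, a = 4.7 m/s².
v = v₀ + at = 4.70 + (4.7)(7) = 37.6 m/s
Δx = v₀t + ½at² = 4.70·7 + 0.5·4.7·7² = 148 m

Phase 3 (constant speed): v₀ = 37.6 m/s, a = 0 m/s².
v = v₀ + at = 37.6 + (0)(9.5) = 37.6 m/s
Δx = v₀t + ½at² = 37.6·9.5 + 0.5·0·9.5² = 357 m
Total distance = 7.10 + 148 + 357 = 512 m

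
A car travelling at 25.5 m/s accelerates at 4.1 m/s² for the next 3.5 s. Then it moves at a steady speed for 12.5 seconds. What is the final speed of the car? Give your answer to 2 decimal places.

39.85 m/s

Phase 1 (accelerating): v₀ = 25.5 m/s, a = 4.1 m/s².
v = v₀ + at = 25.5 + (4.1)(3.5) = 39.8 m/s
Δx = v₀t + ½at² = 25.5·3.5 + 0.5·4.1·3.5² = 114 m

Phase 2 (constant speed): v₀ = 39.8 m/s, a = 0 m/s².
v = v₀ + at = 39.8 + (0)(12.5) = 39.8 m/s
Δx = v₀t + ½at² = 39.8·12.5 + 0.5·0·12.5² = 498 m
Final speed = 39.8 m/s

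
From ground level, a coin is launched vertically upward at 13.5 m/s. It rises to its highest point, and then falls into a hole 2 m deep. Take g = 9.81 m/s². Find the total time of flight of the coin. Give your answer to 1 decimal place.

Phase 1 (rising): v₀ = 13.5 m/s, a = -9.81 m/s².
v = v₀ + at → t = (0 − 13.5) / -9.81 = 1.38 s
v² = v₀² + 2aΔx → Δx = (0² − 13.5²)/(2·-9.81) = 9.29 m

Phase 2 (falling): v₀ = 0 m/s, a = -9.81 m/s².
Falls 11.3 m from rest: t = √(2·11.3/9.81) = 1.52 s; v = g·t = 14.9 m/s.
Total time = 1.38 + 1.52 = 2.89 s

2.9 s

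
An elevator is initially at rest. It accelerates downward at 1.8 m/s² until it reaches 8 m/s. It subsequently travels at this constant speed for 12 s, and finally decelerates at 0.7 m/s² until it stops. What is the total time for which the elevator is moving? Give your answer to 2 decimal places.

27.87 s

Phase 1 (accelerating): v₀ = 0 m/s, a = 1.8 m/s².
v = v₀ + at → t = (8 − 0) / 1.8 = 4.44 s
v² = v₀² + 2aΔx → Δx = (8² − 0²)/(2·1.8) = 17.8 m

Phase 2 (constant speed): v₀ = 8.00 m/s, a = 0 m/s².
v = v₀ + at = 8.00 + (0)(12) = 8.00 m/s
Δx = v₀t + ½at² = 8.00·12 + 0.5·0·12² = 96.0 m

Phase 3 (decelerating): v₀ = 8.00 m/s, a = -0.7 m/s².
v = v₀ + at → t = (0 − 8.00) / -0.7 = 11.4 s
v² = v₀² + 2aΔx → Δx = (0² − 8.00²)/(2·-0.7) = 45.7 m
Total time = 4.44 + 12.0 + 11.4 = 27.9 s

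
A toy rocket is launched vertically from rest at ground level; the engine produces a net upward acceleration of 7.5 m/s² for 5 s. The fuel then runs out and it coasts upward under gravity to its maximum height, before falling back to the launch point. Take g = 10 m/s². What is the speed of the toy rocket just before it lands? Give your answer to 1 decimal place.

57.3 m/s

Phase 1 (powered ascent): v₀ = 0 m/s, a = 7.5 m/s².
v = v₀ + at = 0 + (7.5)(5) = 37.5 m/s
Δx = v₀t + ½at² = 0·5 + 0.5·7.5·5² = 93.8 m

Phase 2 (coasting upward): v₀ = 37.5 m/s, a = -10 m/s².
v = v₀ + at → t = (0 − 37.5) / -10 = 3.75 s
v² = v₀² + 2aΔx → Δx = (0² − 37.5²)/(2·-10) = 70.3 m

Phase 3 (free fall): v₀ = 0 m/s, a = -10 m/s².
Falls 164 m from rest: t = √(2·164/10) = 5.73 s; v = g·t = 57.3 m/s.
Impact speed = 57.3 m/s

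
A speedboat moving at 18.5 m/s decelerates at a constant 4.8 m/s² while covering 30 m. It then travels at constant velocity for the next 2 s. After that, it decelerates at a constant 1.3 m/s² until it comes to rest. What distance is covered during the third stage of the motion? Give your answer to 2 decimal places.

Phase 1 (decelerating): v₀ = 18.5 m/s, a = -4.8 m/s².
v² = v₀² + 2aΔx = 18.5² + 2·-4.8·30 = 54.2 → v = 7.37 m/s
t = (v − v₀)/a = (7.37 − 18.5)/-4.8 = 2.32 s

Phase 2 (constant speed): v₀ = 7.37 m/s, a = 0 m/s².
v = v₀ + at = 7.37 + (0)(2) = 7.37 m/s
Δx = v₀t + ½at² = 7.37·2 + 0.5·0·2² = 14.7 m

Phase 3 (decelerating): v₀ = 7.37 m/s, a = -1.3 m/s².
v = v₀ + at → t = (0 − 7.37) / -1.3 = 5.67 s
v² = v₀² + 2aΔx → Δx = (0² − 7.37²)/(2·-1.3) = 20.9 m
Distance in phase 3 = 20.9 m

20.87 m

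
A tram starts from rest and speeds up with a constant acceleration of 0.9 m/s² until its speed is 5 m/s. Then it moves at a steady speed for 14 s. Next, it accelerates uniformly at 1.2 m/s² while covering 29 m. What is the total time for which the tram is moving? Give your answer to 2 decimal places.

23.49 s

Phase 1 (accelerating): v₀ = 0 m/s, a = 0.9 m/s².
v = v₀ + at → t = (5 − 0) / 0.9 = 5.56 s
v² = v₀² + 2aΔx → Δx = (5² − 0²)/(2·0.9) = 13.9 m

Phase 2 (constant speed): v₀ = 5.00 m/s, a = 0 m/s².
v = v₀ + at = 5.00 + (0)(14) = 5.00 m/s
Δx = v₀t + ½at² = 5.00·14 + 0.5·0·14² = 70.0 m

Phase 3 (accelerating): v₀ = 5.00 m/s, a = 1.2 m/s².
v² = v₀² + 2aΔx = 5.00² + 2·1.2·29 = 94.6 → v = 9.73 m/s
t = (v − v₀)/a = (9.73 − 5.00)/1.2 = 3.94 s
Total time = 5.56 + 14.0 + 3.94 = 23.5 s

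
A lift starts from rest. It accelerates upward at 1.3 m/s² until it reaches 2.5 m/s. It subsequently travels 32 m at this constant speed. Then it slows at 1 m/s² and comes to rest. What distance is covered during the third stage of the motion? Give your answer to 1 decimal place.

Phase 1 (accelerating): v₀ = 0 m/s, a = 1.3 m/s².
v = v₀ + at → t = (2.5 − 0) / 1.3 = 1.92 s
v² = v₀² + 2aΔx → Δx = (2.5² − 0²)/(2·1.3) = 2.40 m

Phase 2 (constant speed): v₀ = 2.50 m/s, a = 0 m/s².
Constant speed: t = d/v = 32/2.50 = 12.8 s

Phase 3 (decelerating): v₀ = 2.50 m/s, a = -1 m/s².
v = v₀ + at → t = (0 − 2.50) / -1 = 2.50 s
v² = v₀² + 2aΔx → Δx = (0² − 2.50²)/(2·-1) = 3.12 m
Distance in phase 3 = 3.12 m

3.1 m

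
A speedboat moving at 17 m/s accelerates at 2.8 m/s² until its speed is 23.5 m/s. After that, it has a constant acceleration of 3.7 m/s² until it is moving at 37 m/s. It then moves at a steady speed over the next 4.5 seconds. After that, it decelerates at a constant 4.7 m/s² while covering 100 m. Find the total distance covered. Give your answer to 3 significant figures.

Phase 1 (accelerating): v₀ = 17.0 m/s, a = 2.8 m/s².
v = v₀ + at → t = (23.5 − 17.0) / 2.8 = 2.32 s
v² = v₀² + 2aΔx → Δx = (23.5² − 17.0²)/(2·2.8) = 47.0 m

Phase 2 (accelerating): v₀ = 23.5 m/s, a = 3.7 m/s².
v = v₀ + at → t = (37 − 23.5) / 3.7 = 3.65 s
v² = v₀² + 2aΔx → Δx = (37² − 23.5²)/(2·3.7) = 110 m

Phase 3 (constant speed): v₀ = 37.0 m/s, a = 0 m/s².
v = v₀ + at = 37.0 + (0)(4.5) = 37.0 m/s
Δx = v₀t + ½at² = 37.0·4.5 + 0.5·0·4.5² = 166 m

Phase 4 (decelerating): v₀ = 37.0 m/s, a = -4.7 m/s².
v² = v₀² + 2aΔx = 37.0² + 2·-4.7·100 = 429 → v = 20.7 m/s
t = (v − v₀)/a = (20.7 − 37.0)/-4.7 = 3.47 s
Total distance = 47.0 + 110 + 166 + 100 = 424 m

424 m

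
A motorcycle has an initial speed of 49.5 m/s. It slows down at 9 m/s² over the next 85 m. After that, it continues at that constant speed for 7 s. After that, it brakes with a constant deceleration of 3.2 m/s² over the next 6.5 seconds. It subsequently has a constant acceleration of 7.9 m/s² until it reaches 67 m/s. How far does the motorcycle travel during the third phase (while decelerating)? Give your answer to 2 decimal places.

Phase 1 (decelerating): v₀ = 49.5 m/s, a = -9 m/s².
v² = v₀² + 2aΔx = 49.5² + 2·-9·85 = 920 → v = 30.3 m/s
t = (v − v₀)/a = (30.3 − 49.5)/-9 = 2.13 s

Phase 2 (constant speed): v₀ = 30.3 m/s, a = 0 m/s².
v = v₀ + at = 30.3 + (0)(7) = 30.3 m/s
Δx = v₀t + ½at² = 30.3·7 + 0.5·0·7² = 212 m

Phase 3 (decelerating): v₀ = 30.3 m/s, a = -3.2 m/s².
v = v₀ + at = 30.3 + (-3.2)(6.5) = 9.54 m/s
Δx = v₀t + ½at² = 30.3·6.5 + 0.5·-3.2·6.5² = 130 m
Distance in phase 3 = 130 m

129.58 m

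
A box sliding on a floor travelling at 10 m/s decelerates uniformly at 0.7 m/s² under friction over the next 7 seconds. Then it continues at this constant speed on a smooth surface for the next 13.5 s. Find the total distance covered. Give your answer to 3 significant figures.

122 m

Phase 1 (decelerating): v₀ = 10.0 m/s, a = -0.7 m/s².
v = v₀ + at = 10.0 + (-0.7)(7) = 5.10 m/s
Δx = v₀t + ½at² = 10.0·7 + 0.5·-0.7·7² = 52.9 m

Phase 2 (constant speed): v₀ = 5.10 m/s, a = 0 m/s².
v = v₀ + at = 5.10 + (0)(13.5) = 5.10 m/s
Δx = v₀t + ½at² = 5.10·13.5 + 0.5·0·13.5² = 68.9 m
Total distance = 52.9 + 68.9 = 122 m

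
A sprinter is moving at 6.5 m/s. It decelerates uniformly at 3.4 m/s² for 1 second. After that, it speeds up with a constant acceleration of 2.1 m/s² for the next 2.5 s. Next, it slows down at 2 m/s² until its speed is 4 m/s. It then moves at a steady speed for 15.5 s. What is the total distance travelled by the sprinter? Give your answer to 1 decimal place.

94.5 m

Phase 1 (decelerating): v₀ = 6.50 m/s, a = -3.4 m/s².
v = v₀ + at = 6.50 + (-3.4)(1) = 3.10 m/s
Δx = v₀t + ½at² = 6.50·1 + 0.5·-3.4·1² = 4.80 m

Phase 2 (accelerating): v₀ = 3.10 m/s, a = 2.1 m/s².
v = v₀ + at = 3.10 + (2.1)(2.5) = 8.35 m/s
Δx = v₀t + ½at² = 3.10·2.5 + 0.5·2.1·2.5² = 14.3 m

Phase 3 (decelerating): v₀ = 8.35 m/s, a = -2 m/s².
v = v₀ + at → t = (4 − 8.35) / -2 = 2.17 s
v² = v₀² + 2aΔx → Δx = (4² − 8.35²)/(2·-2) = 13.4 m

Phase 4 (constant speed): v₀ = 4.00 m/s, a = 0 m/s².
v = v₀ + at = 4.00 + (0)(15.5) = 4.00 m/s
Δx = v₀t + ½at² = 4.00·15.5 + 0.5·0·15.5² = 62.0 m
Total distance = 4.80 + 14.3 + 13.4 + 62.0 = 94.5 m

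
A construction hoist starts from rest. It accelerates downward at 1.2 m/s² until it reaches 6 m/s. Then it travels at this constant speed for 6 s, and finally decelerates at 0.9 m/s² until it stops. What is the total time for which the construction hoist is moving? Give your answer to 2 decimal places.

17.67 s

Phase 1 (accelerating): v₀ = 0 m/s, a = 1.2 m/s².
v = v₀ + at → t = (6 − 0) / 1.2 = 5.00 s
v² = v₀² + 2aΔx → Δx = (6² − 0²)/(2·1.2) = 15.0 m

Phase 2 (constant speed): v₀ = 6.00 m/s, a = 0 m/s².
v = v₀ + at = 6.00 + (0)(6) = 6.00 m/s
Δx = v₀t + ½at² = 6.00·6 + 0.5·0·6² = 36.0 m

Phase 3 (decelerating): v₀ = 6.00 m/s, a = -0.9 m/s².
v = v₀ + at → t = (0 − 6.00) / -0.9 = 6.67 s
v² = v₀² + 2aΔx → Δx = (0² − 6.00²)/(2·-0.9) = 20.0 m
Total time = 5.00 + 6.00 + 6.67 = 17.7 s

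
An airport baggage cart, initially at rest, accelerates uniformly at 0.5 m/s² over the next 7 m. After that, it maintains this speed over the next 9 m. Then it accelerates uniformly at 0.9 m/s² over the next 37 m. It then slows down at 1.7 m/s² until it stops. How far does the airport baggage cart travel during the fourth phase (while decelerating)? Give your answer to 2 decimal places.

21.65 m

Phase 1 (accelerating): v₀ = 0 m/s, a = 0.5 m/s².
v² = v₀² + 2aΔx = 0² + 2·0.5·7 = 7.00 → v = 2.65 m/s
t = (v − v₀)/a = (2.65 − 0)/0.5 = 5.29 s

Phase 2 (constant speed): v₀ = 2.65 m/s, a = 0 m/s².
Constant speed: t = d/v = 9/2.65 = 3.40 s

Phase 3 (accelerating): v₀ = 2.65 m/s, a = 0.9 m/s².
v² = v₀² + 2aΔx = 2.65² + 2·0.9·37 = 73.6 → v = 8.58 m/s
t = (v − v₀)/a = (8.58 − 2.65)/0.9 = 6.59 s

Phase 4 (decelerating): v₀ = 8.58 m/s, a = -1.7 m/s².
v = v₀ + at → t = (0 − 8.58) / -1.7 = 5.05 s
v² = v₀² + 2aΔx → Δx = (0² − 8.58²)/(2·-1.7) = 21.6 m
Distance in phase 4 = 21.6 m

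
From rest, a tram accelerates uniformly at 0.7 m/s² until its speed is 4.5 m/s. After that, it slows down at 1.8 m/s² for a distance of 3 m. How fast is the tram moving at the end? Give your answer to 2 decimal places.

3.07 m/s

Phase 1 (accelerating): v₀ = 0 m/s, a = 0.7 m/s².
v = v₀ + at → t = (4.5 − 0) / 0.7 = 6.43 s
v² = v₀² + 2aΔx → Δx = (4.5² − 0²)/(2·0.7) = 14.5 m

Phase 2 (decelerating): v₀ = 4.50 m/s, a = -1.8 m/s².
v² = v₀² + 2aΔx = 4.50² + 2·-1.8·3 = 9.45 → v = 3.07 m/s
t = (v − v₀)/a = (3.07 − 4.50)/-1.8 = 0.792 s
Final speed = 3.07 m/s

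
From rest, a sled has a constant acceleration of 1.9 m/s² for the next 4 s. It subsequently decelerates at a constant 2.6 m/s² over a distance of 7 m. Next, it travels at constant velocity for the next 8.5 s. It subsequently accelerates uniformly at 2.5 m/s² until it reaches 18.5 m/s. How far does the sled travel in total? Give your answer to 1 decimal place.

Phase 1 (accelerating): v₀ = 0 m/s, a = 1.9 m/s².
v = v₀ + at = 0 + (1.9)(4) = 7.60 m/s
Δx = v₀t + ½at² = 0·4 + 0.5·1.9·4² = 15.2 m

Phase 2 (decelerating): v₀ = 7.60 m/s, a = -2.6 m/s².
v² = v₀² + 2aΔx = 7.60² + 2·-2.6·7 = 21.4 → v = 4.62 m/s
t = (v − v₀)/a = (4.62 − 7.60)/-2.6 = 1.15 s

Phase 3 (constant speed): v₀ = 4.62 m/s, a = 0 m/s².
v = v₀ + at = 4.62 + (0)(8.5) = 4.62 m/s
Δx = v₀t + ½at² = 4.62·8.5 + 0.5·0·8.5² = 39.3 m

Phase 4 (accelerating): v₀ = 4.62 m/s, a = 2.5 m/s².
v = v₀ + at → t = (18.5 − 4.62) / 2.5 = 5.55 s
v² = v₀² + 2aΔx → Δx = (18.5² − 4.62²)/(2·2.5) = 64.2 m
Total distance = 15.2 + 7.00 + 39.3 + 64.2 = 126 m

125.7 m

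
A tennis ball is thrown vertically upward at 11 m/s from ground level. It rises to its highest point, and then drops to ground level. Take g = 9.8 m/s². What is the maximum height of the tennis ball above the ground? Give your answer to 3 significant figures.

Phase 1 (rising): v₀ = 11.0 m/s, a = -9.8 m/s².
v = v₀ + at → t = (0 − 11.0) / -9.8 = 1.12 s
v² = v₀² + 2aΔx → Δx = (0² − 11.0²)/(2·-9.8) = 6.17 m
Maximum height = 6.17 m

6.17 m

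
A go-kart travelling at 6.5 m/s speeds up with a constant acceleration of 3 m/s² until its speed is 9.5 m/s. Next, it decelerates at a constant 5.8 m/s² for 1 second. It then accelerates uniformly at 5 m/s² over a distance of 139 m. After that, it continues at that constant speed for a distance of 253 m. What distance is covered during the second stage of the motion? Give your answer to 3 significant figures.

6.60 m

Phase 1 (accelerating): v₀ = 6.50 m/s, a = 3 m/s².
v = v₀ + at → t = (9.5 − 6.50) / 3 = 1.00 s
v² = v₀² + 2aΔx → Δx = (9.5² − 6.50²)/(2·3) = 8.00 m

Phase 2 (decelerating): v₀ = 9.50 m/s, a = -5.8 m/s².
v = v₀ + at = 9.50 + (-5.8)(1) = 3.70 m/s
Δx = v₀t + ½at² = 9.50·1 + 0.5·-5.8·1² = 6.60 m
Distance in phase 2 = 6.60 m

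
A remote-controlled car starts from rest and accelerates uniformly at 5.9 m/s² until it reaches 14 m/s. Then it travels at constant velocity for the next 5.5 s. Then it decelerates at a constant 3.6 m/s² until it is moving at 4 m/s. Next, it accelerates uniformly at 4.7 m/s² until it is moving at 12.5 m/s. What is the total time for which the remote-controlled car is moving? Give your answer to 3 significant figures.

Phase 1 (accelerating): v₀ = 0 m/s, a = 5.9 m/s².
v = v₀ + at → t = (14 − 0) / 5.9 = 2.37 s
v² = v₀² + 2aΔx → Δx = (14² − 0²)/(2·5.9) = 16.6 m

Phase 2 (constant speed): v₀ = 14.0 m/s, a = 0 m/s².
v = v₀ + at = 14.0 + (0)(5.5) = 14.0 m/s
Δx = v₀t + ½at² = 14.0·5.5 + 0.5·0·5.5² = 77.0 m

Phase 3 (decelerating): v₀ = 14.0 m/s, a = -3.6 m/s².
v = v₀ + at → t = (4 − 14.0) / -3.6 = 2.78 s
v² = v₀² + 2aΔx → Δx = (4² − 14.0²)/(2·-3.6) = 25.0 m

Phase 4 (accelerating): v₀ = 4.00 m/s, a = 4.7 m/s².
v = v₀ + at → t = (12.5 − 4.00) / 4.7 = 1.81 s
v² = v₀² + 2aΔx → Δx = (12.5² − 4.00²)/(2·4.7) = 14.9 m
Total time = 2.37 + 5.50 + 2.78 + 1.81 = 12.5 s

12.5 s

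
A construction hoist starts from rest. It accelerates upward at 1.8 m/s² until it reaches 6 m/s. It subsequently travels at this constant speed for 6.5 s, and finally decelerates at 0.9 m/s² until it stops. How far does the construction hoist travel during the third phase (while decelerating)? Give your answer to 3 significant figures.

Phase 1 (accelerating): v₀ = 0 m/s, a = 1.8 m/s².
v = v₀ + at → t = (6 − 0) / 1.8 = 3.33 s
v² = v₀² + 2aΔx → Δx = (6² − 0²)/(2·1.8) = 10.0 m

Phase 2 (constant speed): v₀ = 6.00 m/s, a = 0 m/s².
v = v₀ + at = 6.00 + (0)(6.5) = 6.00 m/s
Δx = v₀t + ½at² = 6.00·6.5 + 0.5·0·6.5² = 39.0 m

Phase 3 (decelerating): v₀ = 6.00 m/s, a = -0.9 m/s².
v = v₀ + at → t = (0 − 6.00) / -0.9 = 6.67 s
v² = v₀² + 2aΔx → Δx = (0² − 6.00²)/(2·-0.9) = 20.0 m
Distance in phase 3 = 20.0 m

20.0 m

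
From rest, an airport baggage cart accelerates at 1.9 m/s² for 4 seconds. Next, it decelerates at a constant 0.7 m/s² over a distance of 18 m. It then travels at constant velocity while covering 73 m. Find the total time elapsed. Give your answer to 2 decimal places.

Phase 1 (accelerating): v₀ = 0 m/s, a = 1.9 m/s².
v = v₀ + at = 0 + (1.9)(4) = 7.60 m/s
Δx = v₀t + ½at² = 0·4 + 0.5·1.9·4² = 15.2 m

Phase 2 (decelerating): v₀ = 7.60 m/s, a = -0.7 m/s².
v² = v₀² + 2aΔx = 7.60² + 2·-0.7·18 = 32.6 → v = 5.71 m/s
t = (v − v₀)/a = (5.71 − 7.60)/-0.7 = 2.71 s

Phase 3 (constant speed): v₀ = 5.71 m/s, a = 0 m/s².
Constant speed: t = d/v = 73/5.71 = 12.8 s
Total time = 4.00 + 2.71 + 12.8 = 19.5 s

19.50 s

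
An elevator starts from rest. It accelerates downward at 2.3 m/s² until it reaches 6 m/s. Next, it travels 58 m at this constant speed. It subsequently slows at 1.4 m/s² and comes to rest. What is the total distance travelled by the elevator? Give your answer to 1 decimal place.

Phase 1 (accelerating): v₀ = 0 m/s, a = 2.3 m/s².
v = v₀ + at → t = (6 − 0) / 2.3 = 2.61 s
v² = v₀² + 2aΔx → Δx = (6² − 0²)/(2·2.3) = 7.83 m

Phase 2 (constant speed): v₀ = 6.00 m/s, a = 0 m/s².
Constant speed: t = d/v = 58/6.00 = 9.67 s

Phase 3 (decelerating): v₀ = 6.00 m/s, a = -1.4 m/s².
v = v₀ + at → t = (0 − 6.00) / -1.4 = 4.29 s
v² = v₀² + 2aΔx → Δx = (0² − 6.00²)/(2·-1.4) = 12.9 m
Total distance = 7.83 + 58.0 + 12.9 = 78.7 m

78.7 m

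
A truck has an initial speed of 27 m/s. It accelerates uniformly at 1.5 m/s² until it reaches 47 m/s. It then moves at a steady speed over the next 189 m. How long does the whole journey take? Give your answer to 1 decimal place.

17.4 s

Phase 1 (accelerating): v₀ = 27.0 m/s, a = 1.5 m/s².
v = v₀ + at → t = (47 − 27.0) / 1.5 = 13.3 s
v² = v₀² + 2aΔx → Δx = (47² − 27.0²)/(2·1.5) = 493 m

Phase 2 (constant speed): v₀ = 47.0 m/s, a = 0 m/s².
Constant speed: t = d/v = 189/47.0 = 4.02 s
Total time = 13.3 + 4.02 = 17.4 s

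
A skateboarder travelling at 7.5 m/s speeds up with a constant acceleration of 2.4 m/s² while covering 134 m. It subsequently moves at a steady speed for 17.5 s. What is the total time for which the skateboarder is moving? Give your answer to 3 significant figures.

Phase 1 (accelerating): v₀ = 7.50 m/s, a = 2.4 m/s².
v² = v₀² + 2aΔx = 7.50² + 2·2.4·134 = 699 → v = 26.4 m/s
t = (v − v₀)/a = (26.4 − 7.50)/2.4 = 7.89 s

Phase 2 (constant speed): v₀ = 26.4 m/s, a = 0 m/s².
v = v₀ + at = 26.4 + (0)(17.5) = 26.4 m/s
Δx = v₀t + ½at² = 26.4·17.5 + 0.5·0·17.5² = 463 m
Total time = 7.89 + 17.5 = 25.4 s

25.4 s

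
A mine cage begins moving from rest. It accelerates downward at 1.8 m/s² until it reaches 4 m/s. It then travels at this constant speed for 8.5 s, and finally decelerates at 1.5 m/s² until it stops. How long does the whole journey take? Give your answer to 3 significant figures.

13.4 s

Phase 1 (accelerating): v₀ = 0 m/s, a = 1.8 m/s².
v = v₀ + at → t = (4 − 0) / 1.8 = 2.22 s
v² = v₀² + 2aΔx → Δx = (4² − 0²)/(2·1.8) = 4.44 m

Phase 2 (constant speed): v₀ = 4.00 m/s, a = 0 m/s².
v = v₀ + at = 4.00 + (0)(8.5) = 4.00 m/s
Δx = v₀t + ½at² = 4.00·8.5 + 0.5·0·8.5² = 34.0 m

Phase 3 (decelerating): v₀ = 4.00 m/s, a = -1.5 m/s².
v = v₀ + at → t = (0 − 4.00) / -1.5 = 2.67 s
v² = v₀² + 2aΔx → Δx = (0² − 4.00²)/(2·-1.5) = 5.33 m
Total time = 2.22 + 8.50 + 2.67 = 13.4 s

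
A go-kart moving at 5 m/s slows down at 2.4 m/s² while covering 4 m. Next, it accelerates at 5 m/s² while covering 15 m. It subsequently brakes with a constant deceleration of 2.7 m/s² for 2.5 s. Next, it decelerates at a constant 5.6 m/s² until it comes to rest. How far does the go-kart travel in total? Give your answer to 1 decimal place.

Phase 1 (decelerating): v₀ = 5.00 m/s, a = -2.4 m/s².
v² = v₀² + 2aΔx = 5.00² + 2·-2.4·4 = 5.80 → v = 2.41 m/s
t = (v − v₀)/a = (2.41 − 5.00)/-2.4 = 1.08 s

Phase 2 (accelerating): v₀ = 2.41 m/s, a = 5 m/s².
v² = v₀² + 2aΔx = 2.41² + 2·5·15 = 156 → v = 12.5 m/s
t = (v − v₀)/a = (12.5 − 2.41)/5 = 2.01 s

Phase 3 (decelerating): v₀ = 12.5 m/s, a = -2.7 m/s².
v = v₀ + at = 12.5 + (-2.7)(2.5) = 5.73 m/s
Δx = v₀t + ½at² = 12.5·2.5 + 0.5·-2.7·2.5² = 22.8 m

Phase 4 (decelerating): v₀ = 5.73 m/s, a = -5.6 m/s².
v = v₀ + at → t = (0 − 5.73) / -5.6 = 1.02 s
v² = v₀² + 2aΔx → Δx = (0² − 5.73²)/(2·-5.6) = 2.93 m
Total distance = 4.00 + 15.0 + 22.8 + 2.93 = 44.7 m

44.7 m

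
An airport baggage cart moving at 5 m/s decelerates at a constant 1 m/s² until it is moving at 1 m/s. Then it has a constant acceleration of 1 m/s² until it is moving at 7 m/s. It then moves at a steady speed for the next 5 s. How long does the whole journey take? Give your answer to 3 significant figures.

Phase 1 (decelerating): v₀ = 5.00 m/s, a = -1 m/s².
v = v₀ + at → t = (1 − 5.00) / -1 = 4.00 s
v² = v₀² + 2aΔx → Δx = (1² − 5.00²)/(2·-1) = 12.0 m

Phase 2 (accelerating): v₀ = 1.00 m/s, a = 1 m/s².
v = v₀ + at → t = (7 − 1.00) / 1 = 6.00 s
v² = v₀² + 2aΔx → Δx = (7² − 1.00²)/(2·1) = 24.0 m

Phase 3 (constant speed): v₀ = 7.00 m/s, a = 0 m/s².
v = v₀ + at = 7.00 + (0)(5) = 7.00 m/s
Δx = v₀t + ½at² = 7.00·5 + 0.5·0·5² = 35.0 m
Total time = 4.00 + 6.00 + 5.00 = 15.0 s

15.0 s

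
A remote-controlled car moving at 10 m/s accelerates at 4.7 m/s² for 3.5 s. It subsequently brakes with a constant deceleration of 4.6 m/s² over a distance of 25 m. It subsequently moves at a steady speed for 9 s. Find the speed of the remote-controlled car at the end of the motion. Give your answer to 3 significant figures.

21.7 m/s

Phase 1 (accelerating): v₀ = 10.0 m/s, a = 4.7 m/s².
v = v₀ + at = 10.0 + (4.7)(3.5) = 26.4 m/s
Δx = v₀t + ½at² = 10.0·3.5 + 0.5·4.7·3.5² = 63.8 m

Phase 2 (decelerating): v₀ = 26.4 m/s, a = -4.6 m/s².
v² = v₀² + 2aΔx = 26.4² + 2·-4.6·25 = 470 → v = 21.7 m/s
t = (v − v₀)/a = (21.7 − 26.4)/-4.6 = 1.04 s

Phase 3 (constant speed): v₀ = 21.7 m/s, a = 0 m/s².
v = v₀ + at = 21.7 + (0)(9) = 21.7 m/s
Δx = v₀t + ½at² = 21.7·9 + 0.5·0·9² = 195 m
Final speed = 21.7 m/s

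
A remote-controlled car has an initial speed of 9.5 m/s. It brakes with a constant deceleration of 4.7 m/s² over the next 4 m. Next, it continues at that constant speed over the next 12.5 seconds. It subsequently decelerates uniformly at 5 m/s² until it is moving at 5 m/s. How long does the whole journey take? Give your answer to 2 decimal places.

13.43 s

Phase 1 (decelerating): v₀ = 9.50 m/s, a = -4.7 m/s².
v² = v₀² + 2aΔx = 9.50² + 2·-4.7·4 = 52.6 → v = 7.26 m/s
t = (v − v₀)/a = (7.26 − 9.50)/-4.7 = 0.477 s

Phase 2 (constant speed): v₀ = 7.26 m/s, a = 0 m/s².
v = v₀ + at = 7.26 + (0)(12.5) = 7.26 m/s
Δx = v₀t + ½at² = 7.26·12.5 + 0.5·0·12.5² = 90.7 m

Phase 3 (decelerating): v₀ = 7.26 m/s, a = -5 m/s².
v = v₀ + at → t = (5 − 7.26) / -5 = 0.451 s
v² = v₀² + 2aΔx → Δx = (5² − 7.26²)/(2·-5) = 2.76 m
Total time = 0.477 + 12.5 + 0.451 = 13.4 s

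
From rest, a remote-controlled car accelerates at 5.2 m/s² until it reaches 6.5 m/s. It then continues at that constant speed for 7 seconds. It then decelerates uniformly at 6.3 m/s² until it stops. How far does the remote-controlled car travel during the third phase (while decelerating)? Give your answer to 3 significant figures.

Phase 1 (accelerating): v₀ = 0 m/s, a = 5.2 m/s².
v = v₀ + at → t = (6.5 − 0) / 5.2 = 1.25 s
v² = v₀² + 2aΔx → Δx = (6.5² − 0²)/(2·5.2) = 4.06 m

Phase 2 (constant speed): v₀ = 6.50 m/s, a = 0 m/s².
v = v₀ + at = 6.50 + (0)(7) = 6.50 m/s
Δx = v₀t + ½at² = 6.50·7 + 0.5·0·7² = 45.5 m

Phase 3 (decelerating): v₀ = 6.50 m/s, a = -6.3 m/s².
v = v₀ + at → t = (0 − 6.50) / -6.3 = 1.03 s
v² = v₀² + 2aΔx → Δx = (0² − 6.50²)/(2·-6.3) = 3.35 m
Distance in phase 3 = 3.35 m

3.35 m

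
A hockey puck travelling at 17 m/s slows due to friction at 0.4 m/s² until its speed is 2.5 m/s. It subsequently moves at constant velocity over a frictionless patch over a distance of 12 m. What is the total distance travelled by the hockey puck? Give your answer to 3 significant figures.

Phase 1 (decelerating): v₀ = 17.0 m/s, a = -0.4 m/s².
v = v₀ + at → t = (2.5 − 17.0) / -0.4 = 36.2 s
v² = v₀² + 2aΔx → Δx = (2.5² − 17.0²)/(2·-0.4) = 353 m

Phase 2 (constant speed): v₀ = 2.50 m/s, a = 0 m/s².
Constant speed: t = d/v = 12/2.50 = 4.80 s
Total distance = 353 + 12.0 = 365 m

365 m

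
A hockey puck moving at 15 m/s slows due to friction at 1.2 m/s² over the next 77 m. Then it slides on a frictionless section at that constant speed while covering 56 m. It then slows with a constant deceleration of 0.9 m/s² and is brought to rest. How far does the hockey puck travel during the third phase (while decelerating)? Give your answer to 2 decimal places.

22.33 m

Phase 1 (decelerating): v₀ = 15.0 m/s, a = -1.2 m/s².
v² = v₀² + 2aΔx = 15.0² + 2·-1.2·77 = 40.2 → v = 6.34 m/s
t = (v − v₀)/a = (6.34 − 15.0)/-1.2 = 7.22 s

Phase 2 (constant speed): v₀ = 6.34 m/s, a = 0 m/s².
Constant speed: t = d/v = 56/6.34 = 8.83 s

Phase 3 (decelerating): v₀ = 6.34 m/s, a = -0.9 m/s².
v = v₀ + at → t = (0 − 6.34) / -0.9 = 7.04 s
v² = v₀² + 2aΔx → Δx = (0² − 6.34²)/(2·-0.9) = 22.3 m
Distance in phase 3 = 22.3 m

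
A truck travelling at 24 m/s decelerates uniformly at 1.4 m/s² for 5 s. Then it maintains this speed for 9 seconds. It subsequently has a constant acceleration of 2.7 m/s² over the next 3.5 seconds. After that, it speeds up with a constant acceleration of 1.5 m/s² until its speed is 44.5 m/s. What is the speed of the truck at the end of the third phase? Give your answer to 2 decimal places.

Phase 1 (decelerating): v₀ = 24.0 m/s, a = -1.4 m/s².
v = v₀ + at = 24.0 + (-1.4)(5) = 17.0 m/s
Δx = v₀t + ½at² = 24.0·5 + 0.5·-1.4·5² = 102 m

Phase 2 (constant speed): v₀ = 17.0 m/s, a = 0 m/s².
v = v₀ + at = 17.0 + (0)(9) = 17.0 m/s
Δx = v₀t + ½at² = 17.0·9 + 0.5·0·9² = 153 m

Phase 3 (accelerating): v₀ = 17.0 m/s, a = 2.7 m/s².
v = v₀ + at = 17.0 + (2.7)(3.5) = 26.5 m/s
Δx = v₀t + ½at² = 17.0·3.5 + 0.5·2.7·3.5² = 76.0 m
Speed at end of phase 3 = 26.5 m/s

26.45 m/s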